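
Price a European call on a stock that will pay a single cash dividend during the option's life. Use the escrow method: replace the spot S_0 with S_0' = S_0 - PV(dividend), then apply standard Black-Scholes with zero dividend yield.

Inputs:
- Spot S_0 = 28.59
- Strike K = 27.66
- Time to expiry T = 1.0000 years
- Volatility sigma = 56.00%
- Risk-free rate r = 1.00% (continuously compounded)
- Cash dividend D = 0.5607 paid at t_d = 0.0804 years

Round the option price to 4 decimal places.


PV(D) = D * exp(-r * t_d) = 0.5607 * 0.99919632 = 0.56024938
S_0' = S_0 - PV(D) = 28.5900 - 0.56024938 = 28.02975062
d1 = (ln(S_0'/K) + (r + sigma^2/2)*T) / (sigma*sqrt(T)) = 0.32156990
d2 = d1 - sigma*sqrt(T) = -0.23843010
exp(-rT) = 0.99004983
N(d1) = 0.62611072; N(d2) = 0.40577376
C = S_0' * N(d1) - K * exp(-rT) * N(d2) = 28.02975062 * 0.62611072 - 27.6600 * 0.99004983 * 0.40577376 = 6.4377

Answer: Price = 6.4377


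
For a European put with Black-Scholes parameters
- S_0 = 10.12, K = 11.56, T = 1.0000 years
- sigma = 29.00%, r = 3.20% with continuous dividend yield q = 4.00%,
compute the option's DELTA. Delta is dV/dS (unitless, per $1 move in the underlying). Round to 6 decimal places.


Answer: Delta = -0.608732

Derivation:
d1 = -0.3413351703; d2 = -0.6313351703
phi(d1) = 0.3763659331; exp(-qT) = 0.9607894392; exp(-rT) = 0.9685065821
N(-d1) = 0.6335743630
Delta = -exp(-qT) * N(-d1) = -0.9607894392 * 0.6335743630 = -0.608732


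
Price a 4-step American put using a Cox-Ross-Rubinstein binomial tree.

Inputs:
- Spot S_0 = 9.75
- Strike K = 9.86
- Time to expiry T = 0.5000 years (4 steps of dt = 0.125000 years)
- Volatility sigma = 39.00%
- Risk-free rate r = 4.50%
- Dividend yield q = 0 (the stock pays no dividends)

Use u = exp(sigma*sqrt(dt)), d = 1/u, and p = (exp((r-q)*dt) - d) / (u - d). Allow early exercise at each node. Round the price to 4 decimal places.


Answer: Price = V(0,0) = 1.0077

Derivation:
dt = T/N = 0.125000
u = exp(sigma*sqrt(dt)) = 1.147844; d = 1/u = 0.871198
p = (exp((r-q)*dt) - d) / (u - d) = 0.485973
Discount per step: exp(-r*dt) = 0.994391
Stock lattice S(k, i) with i counting down-moves:
  k=0: S(0,0) = 9.7500
  k=1: S(1,0) = 11.1915; S(1,1) = 8.4942
  k=2: S(2,0) = 12.8461; S(2,1) = 9.7500; S(2,2) = 7.4001
  k=3: S(3,0) = 14.7453; S(3,1) = 11.1915; S(3,2) = 8.4942; S(3,3) = 6.4470
  k=4: S(4,0) = 16.9253; S(4,1) = 12.8461; S(4,2) = 9.7500; S(4,3) = 7.4001; S(4,4) = 5.6166
Terminal payoffs V(N, i) = max(K - S_T, 0):
  V(4,0) = 0.000000; V(4,1) = 0.000000; V(4,2) = 0.110000; V(4,3) = 2.459884; V(4,4) = 4.243414
Backward induction: V(k, i) = exp(-r*dt) * [p * V(k+1, i) + (1-p) * V(k+1, i+1)]; then take max(V_cont, immediate exercise) for American.
  V(3,0) = exp(-r*dt) * [p*0.000000 + (1-p)*0.000000] = 0.000000; exercise = 0.000000; V(3,0) = max -> 0.000000
  V(3,1) = exp(-r*dt) * [p*0.000000 + (1-p)*0.110000] = 0.056226; exercise = 0.000000; V(3,1) = max -> 0.056226
  V(3,2) = exp(-r*dt) * [p*0.110000 + (1-p)*2.459884] = 1.310511; exercise = 1.365818; V(3,2) = max -> 1.365818
  V(3,3) = exp(-r*dt) * [p*2.459884 + (1-p)*4.243414] = 3.357726; exercise = 3.413033; V(3,3) = max -> 3.413033
  V(2,0) = exp(-r*dt) * [p*0.000000 + (1-p)*0.056226] = 0.028739; exercise = 0.000000; V(2,0) = max -> 0.028739
  V(2,1) = exp(-r*dt) * [p*0.056226 + (1-p)*1.365818] = 0.725300; exercise = 0.110000; V(2,1) = max -> 0.725300
  V(2,2) = exp(-r*dt) * [p*1.365818 + (1-p)*3.413033] = 2.404577; exercise = 2.459884; V(2,2) = max -> 2.459884
  V(1,0) = exp(-r*dt) * [p*0.028739 + (1-p)*0.725300] = 0.384621; exercise = 0.000000; V(1,0) = max -> 0.384621
  V(1,1) = exp(-r*dt) * [p*0.725300 + (1-p)*2.459884] = 1.607853; exercise = 1.365818; V(1,1) = max -> 1.607853
  V(0,0) = exp(-r*dt) * [p*0.384621 + (1-p)*1.607853] = 1.007711; exercise = 0.110000; V(0,0) = max -> 1.007711


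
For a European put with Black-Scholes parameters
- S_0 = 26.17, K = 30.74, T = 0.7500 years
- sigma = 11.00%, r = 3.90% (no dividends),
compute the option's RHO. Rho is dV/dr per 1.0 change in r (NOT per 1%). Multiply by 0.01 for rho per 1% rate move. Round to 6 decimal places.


Answer: Rho = -20.681139

Derivation:
d1 = -1.3348707892; d2 = -1.4301335837
phi(d1) = 0.1636740146; exp(-qT) = 1.0000000000; exp(-rT) = 0.9711736407
N(-d2) = 0.9236606585
Rho = -K*T*exp(-rT)*N(-d2) = -30.7400 * 0.7500 * 0.9711736407 * 0.9236606585 = -20.681139


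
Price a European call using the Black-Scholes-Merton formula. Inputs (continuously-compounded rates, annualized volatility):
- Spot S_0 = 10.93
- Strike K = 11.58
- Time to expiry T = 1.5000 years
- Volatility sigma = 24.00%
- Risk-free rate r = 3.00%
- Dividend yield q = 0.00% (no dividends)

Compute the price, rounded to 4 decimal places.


d1 = (ln(S/K) + (r - q + 0.5*sigma^2) * T) / (sigma * sqrt(T)) = 0.10353119
d2 = d1 - sigma * sqrt(T) = -0.19040758
exp(-rT) = 0.95599748; exp(-qT) = 1.00000000
C = S_0 * exp(-qT) * N(d1) - K * exp(-rT) * N(d2)
N(d1) = 0.54122930; N(d2) = 0.42449488
C = 10.9300 * 1.00000000 * 0.54122930 - 11.5800 * 0.95599748 * 0.42449488 = 1.2163

Answer: Price = 1.2163


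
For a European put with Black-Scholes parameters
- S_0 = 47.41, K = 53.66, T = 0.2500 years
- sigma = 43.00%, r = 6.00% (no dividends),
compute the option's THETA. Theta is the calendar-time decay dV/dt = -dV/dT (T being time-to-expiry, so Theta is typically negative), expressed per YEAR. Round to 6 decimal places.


Answer: Theta = -5.195286

Derivation:
d1 = -0.3987077585; d2 = -0.6137077585
phi(d1) = 0.3684602394; exp(-qT) = 1.0000000000; exp(-rT) = 0.9851119396
Theta = -S*exp(-qT)*phi(d1)*sigma/(2*sqrt(T)) + r*K*exp(-rT)*N(-d2) - q*S*exp(-qT)*N(-d1)
N(-d1) = 0.6549457248; N(-d2) = 0.7302957697; sqrt(T) = 0.5000000000
Term 1 = -47.4100 * 1.0000000000 * 0.3684602394 * 0.4300 / (2 * 0.5000000000) = -7.5115409785
Term 2 = 0.0600 * 53.6600 * 0.9851119396 * 0.7302957697 = 2.3162545554
Term 3 = 0 (no dividend yield, q = 0)
Theta = -7.5115409785 + (2.3162545554) + (0.0000000000) = -5.195286


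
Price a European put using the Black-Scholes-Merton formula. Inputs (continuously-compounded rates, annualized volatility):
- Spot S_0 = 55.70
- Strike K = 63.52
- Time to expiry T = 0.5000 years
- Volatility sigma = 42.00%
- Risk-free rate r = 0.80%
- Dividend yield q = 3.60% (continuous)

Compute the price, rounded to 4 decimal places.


d1 = (ln(S/K) + (r - q + 0.5*sigma^2) * T) / (sigma * sqrt(T)) = -0.34100955
d2 = d1 - sigma * sqrt(T) = -0.63799440
exp(-rT) = 0.99600799; exp(-qT) = 0.98216103
P = K * exp(-rT) * N(-d2) - S_0 * exp(-qT) * N(-d1)
N(-d1) = 0.63345180; N(-d2) = 0.73826134
P = 63.5200 * 0.99600799 * 0.73826134 - 55.7000 * 0.98216103 * 0.63345180 = 12.0533

Answer: Price = 12.0533


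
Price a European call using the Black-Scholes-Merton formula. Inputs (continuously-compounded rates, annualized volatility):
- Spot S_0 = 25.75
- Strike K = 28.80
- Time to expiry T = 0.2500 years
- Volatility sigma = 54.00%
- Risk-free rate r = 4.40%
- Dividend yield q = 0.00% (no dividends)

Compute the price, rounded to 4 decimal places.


d1 = (ln(S/K) + (r - q + 0.5*sigma^2) * T) / (sigma * sqrt(T)) = -0.23885467
d2 = d1 - sigma * sqrt(T) = -0.50885467
exp(-rT) = 0.98906028; exp(-qT) = 1.00000000
C = S_0 * exp(-qT) * N(d1) - K * exp(-rT) * N(d2)
N(d1) = 0.40560914; N(d2) = 0.30542705
C = 25.7500 * 1.00000000 * 0.40560914 - 28.8000 * 0.98906028 * 0.30542705 = 1.7444

Answer: Price = 1.7444


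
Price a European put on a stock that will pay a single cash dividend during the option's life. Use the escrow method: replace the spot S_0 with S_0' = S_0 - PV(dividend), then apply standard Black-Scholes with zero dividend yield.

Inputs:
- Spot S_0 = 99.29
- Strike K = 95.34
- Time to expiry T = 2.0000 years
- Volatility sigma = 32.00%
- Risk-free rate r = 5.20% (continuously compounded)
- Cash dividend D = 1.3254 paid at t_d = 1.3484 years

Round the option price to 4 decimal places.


Answer: Price = 11.0846

Derivation:
PV(D) = D * exp(-r * t_d) = 1.3254 * 0.93228492 = 1.23565044
S_0' = S_0 - PV(D) = 99.2900 - 1.23565044 = 98.05434956
d1 = (ln(S_0'/K) + (r + sigma^2/2)*T) / (sigma*sqrt(T)) = 0.51811584
d2 = d1 - sigma*sqrt(T) = 0.06556750
exp(-rT) = 0.90122530
N(-d1) = 0.30218873; N(-d2) = 0.47386108
P = K * exp(-rT) * N(-d2) - S_0' * N(-d1) = 95.3400 * 0.90122530 * 0.47386108 - 98.05434956 * 0.30218873 = 11.0846


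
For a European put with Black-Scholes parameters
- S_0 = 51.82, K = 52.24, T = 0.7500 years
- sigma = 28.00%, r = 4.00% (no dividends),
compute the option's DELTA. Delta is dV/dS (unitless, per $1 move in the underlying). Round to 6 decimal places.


d1 = 0.2116718267; d2 = -0.0308152864
phi(d1) = 0.3901043489; exp(-qT) = 1.0000000000; exp(-rT) = 0.9704455335
N(-d1) = 0.4161815346
Delta = -exp(-qT) * N(-d1) = -1.0000000000 * 0.4161815346 = -0.416182

Answer: Delta = -0.416182


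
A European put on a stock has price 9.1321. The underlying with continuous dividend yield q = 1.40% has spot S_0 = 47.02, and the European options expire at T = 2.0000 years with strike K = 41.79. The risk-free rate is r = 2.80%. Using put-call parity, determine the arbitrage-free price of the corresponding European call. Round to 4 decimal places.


Answer: Call price = 15.3397

Derivation:
Put-call parity: C - P = S_0 * exp(-qT) - K * exp(-rT).
S_0 * exp(-qT) = 47.0200 * 0.97238837 = 45.72170101
K * exp(-rT) = 41.7900 * 0.94553914 = 39.51408049
C = P + S*exp(-qT) - K*exp(-rT)
C = 9.1321 + 45.72170101 - 39.51408049 = 15.3397


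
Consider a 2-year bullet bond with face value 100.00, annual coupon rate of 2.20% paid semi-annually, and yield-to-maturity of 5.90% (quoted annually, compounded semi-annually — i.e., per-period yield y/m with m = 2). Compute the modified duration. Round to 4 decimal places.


Coupon per period c = face * coupon_rate / m = 1.100000
Periods per year m = 2; per-period yield y/m = 0.029500
Number of cashflows N = 4
Cashflows (t years, CF_t, discount factor 1/(1+y/m)^(m*t), PV):
  t = 0.5000: CF_t = 1.100000, DF = 0.971345, PV = 1.068480
  t = 1.0000: CF_t = 1.100000, DF = 0.943512, PV = 1.037863
  t = 1.5000: CF_t = 1.100000, DF = 0.916476, PV = 1.008123
  t = 2.0000: CF_t = 101.100000, DF = 0.890214, PV = 90.000672
Price P = sum_t PV_t = 93.115138
First compute Macaulay numerator sum_t t * PV_t:
  t * PV_t at t = 0.5000: 0.534240
  t * PV_t at t = 1.0000: 1.037863
  t * PV_t at t = 1.5000: 1.512185
  t * PV_t at t = 2.0000: 180.001344
Macaulay duration D = 183.085632 / 93.115138 = 1.966228
Modified duration = D / (1 + y/m) = 1.966228 / (1 + 0.029500) = 1.909887

Answer: Modified duration = 1.9099


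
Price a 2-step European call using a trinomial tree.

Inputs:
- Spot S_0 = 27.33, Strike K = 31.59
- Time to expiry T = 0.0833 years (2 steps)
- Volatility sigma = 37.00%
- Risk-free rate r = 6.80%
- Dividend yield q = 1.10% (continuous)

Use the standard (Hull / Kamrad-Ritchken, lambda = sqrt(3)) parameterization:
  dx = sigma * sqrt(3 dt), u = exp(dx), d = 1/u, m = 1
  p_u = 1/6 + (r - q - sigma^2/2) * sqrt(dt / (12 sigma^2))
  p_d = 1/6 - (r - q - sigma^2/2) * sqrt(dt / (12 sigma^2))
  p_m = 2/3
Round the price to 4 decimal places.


dt = T/N = 0.041650; dx = sigma*sqrt(3*dt) = 0.130789
u = exp(dx) = 1.139727; d = 1/u = 0.877403
p_u = 0.164844, p_m = 0.666667, p_d = 0.168490
Discount per step: exp(-r*dt) = 0.997172
Stock lattice S(k, j) with j the centered position index:
  k=0: S(0,+0) = 27.3300
  k=1: S(1,-1) = 23.9794; S(1,+0) = 27.3300; S(1,+1) = 31.1487
  k=2: S(2,-2) = 21.0396; S(2,-1) = 23.9794; S(2,+0) = 27.3300; S(2,+1) = 31.1487; S(2,+2) = 35.5010
Terminal payoffs V(N, j) = max(S_T - K, 0):
  V(2,-2) = 0.000000; V(2,-1) = 0.000000; V(2,+0) = 0.000000; V(2,+1) = 0.000000; V(2,+2) = 3.911047
Backward induction: V(k, j) = exp(-r*dt) * [p_u * V(k+1, j+1) + p_m * V(k+1, j) + p_d * V(k+1, j-1)]
  V(1,-1) = exp(-r*dt) * [p_u*0.000000 + p_m*0.000000 + p_d*0.000000] = 0.000000
  V(1,+0) = exp(-r*dt) * [p_u*0.000000 + p_m*0.000000 + p_d*0.000000] = 0.000000
  V(1,+1) = exp(-r*dt) * [p_u*3.911047 + p_m*0.000000 + p_d*0.000000] = 0.642887
  V(0,+0) = exp(-r*dt) * [p_u*0.642887 + p_m*0.000000 + p_d*0.000000] = 0.105676

Answer: Price = V(0,0) = 0.1057


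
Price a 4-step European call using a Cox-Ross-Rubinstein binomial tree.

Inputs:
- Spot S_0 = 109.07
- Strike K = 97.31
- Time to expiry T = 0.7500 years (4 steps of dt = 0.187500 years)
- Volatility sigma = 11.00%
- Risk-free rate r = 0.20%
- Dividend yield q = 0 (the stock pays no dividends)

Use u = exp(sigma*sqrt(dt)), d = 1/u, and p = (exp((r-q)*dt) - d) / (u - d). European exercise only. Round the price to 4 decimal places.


Answer: Price = V(0,0) = 12.3819

Derivation:
dt = T/N = 0.187500
u = exp(sigma*sqrt(dt)) = 1.048784; d = 1/u = 0.953485
p = (exp((r-q)*dt) - d) / (u - d) = 0.492030
Discount per step: exp(-r*dt) = 0.999625
Stock lattice S(k, i) with i counting down-moves:
  k=0: S(0,0) = 109.0700
  k=1: S(1,0) = 114.3909; S(1,1) = 103.9966
  k=2: S(2,0) = 119.9713; S(2,1) = 109.0700; S(2,2) = 99.1592
  k=3: S(3,0) = 125.8240; S(3,1) = 114.3909; S(3,2) = 103.9966; S(3,3) = 94.5469
  k=4: S(4,0) = 131.9622; S(4,1) = 119.9713; S(4,2) = 109.0700; S(4,3) = 99.1592; S(4,4) = 90.1490
Terminal payoffs V(N, i) = max(S_T - K, 0):
  V(4,0) = 34.652193; V(4,1) = 22.661315; V(4,2) = 11.760000; V(4,3) = 1.849244; V(4,4) = 0.000000
Backward induction: V(k, i) = exp(-r*dt) * [p * V(k+1, i) + (1-p) * V(k+1, i+1)].
  V(3,0) = exp(-r*dt) * [p*34.652193 + (1-p)*22.661315] = 28.550480
  V(3,1) = exp(-r*dt) * [p*22.661315 + (1-p)*11.760000] = 17.117355
  V(3,2) = exp(-r*dt) * [p*11.760000 + (1-p)*1.849244] = 6.723113
  V(3,3) = exp(-r*dt) * [p*1.849244 + (1-p)*0.000000] = 0.909543
  V(2,0) = exp(-r*dt) * [p*28.550480 + (1-p)*17.117355] = 22.734270
  V(2,1) = exp(-r*dt) * [p*17.117355 + (1-p)*6.723113] = 11.832955
  V(2,2) = exp(-r*dt) * [p*6.723113 + (1-p)*0.909543] = 3.768581
  V(1,0) = exp(-r*dt) * [p*22.734270 + (1-p)*11.832955] = 17.190283
  V(1,1) = exp(-r*dt) * [p*11.832955 + (1-p)*3.768581] = 7.733595
  V(0,0) = exp(-r*dt) * [p*17.190283 + (1-p)*7.733595] = 12.381927


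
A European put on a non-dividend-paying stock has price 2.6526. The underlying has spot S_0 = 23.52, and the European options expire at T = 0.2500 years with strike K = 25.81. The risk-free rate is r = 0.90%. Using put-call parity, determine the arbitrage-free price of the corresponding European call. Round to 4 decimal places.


Answer: Call price = 0.4206

Derivation:
Put-call parity: C - P = S_0 * exp(-qT) - K * exp(-rT).
S_0 * exp(-qT) = 23.5200 * 1.00000000 = 23.52000000
K * exp(-rT) = 25.8100 * 0.99775253 = 25.75199278
C = P + S*exp(-qT) - K*exp(-rT)
C = 2.6526 + 23.52000000 - 25.75199278 = 0.4206


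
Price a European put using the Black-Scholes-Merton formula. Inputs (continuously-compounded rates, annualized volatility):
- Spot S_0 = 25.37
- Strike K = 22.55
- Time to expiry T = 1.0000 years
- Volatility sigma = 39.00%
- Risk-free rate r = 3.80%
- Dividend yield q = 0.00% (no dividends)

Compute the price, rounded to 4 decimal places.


d1 = (ln(S/K) + (r - q + 0.5*sigma^2) * T) / (sigma * sqrt(T)) = 0.59457002
d2 = d1 - sigma * sqrt(T) = 0.20457002
exp(-rT) = 0.96271294; exp(-qT) = 1.00000000
P = K * exp(-rT) * N(-d2) - S_0 * exp(-qT) * N(-d1)
N(-d1) = 0.27606546; N(-d2) = 0.41895404
P = 22.5500 * 0.96271294 * 0.41895404 - 25.3700 * 1.00000000 * 0.27606546 = 2.0914

Answer: Price = 2.0914


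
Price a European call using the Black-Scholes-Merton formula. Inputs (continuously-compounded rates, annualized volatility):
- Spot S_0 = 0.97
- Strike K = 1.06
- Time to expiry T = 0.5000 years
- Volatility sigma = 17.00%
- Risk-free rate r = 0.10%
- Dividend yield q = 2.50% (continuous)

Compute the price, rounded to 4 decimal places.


Answer: Price = 0.0136

Derivation:
d1 = (ln(S/K) + (r - q + 0.5*sigma^2) * T) / (sigma * sqrt(T)) = -0.77784338
d2 = d1 - sigma * sqrt(T) = -0.89805153
exp(-rT) = 0.99950012; exp(-qT) = 0.98757780
C = S_0 * exp(-qT) * N(d1) - K * exp(-rT) * N(d2)
N(d1) = 0.21833068; N(d2) = 0.18457904
C = 0.9700 * 0.98757780 * 0.21833068 - 1.0600 * 0.99950012 * 0.18457904 = 0.0136


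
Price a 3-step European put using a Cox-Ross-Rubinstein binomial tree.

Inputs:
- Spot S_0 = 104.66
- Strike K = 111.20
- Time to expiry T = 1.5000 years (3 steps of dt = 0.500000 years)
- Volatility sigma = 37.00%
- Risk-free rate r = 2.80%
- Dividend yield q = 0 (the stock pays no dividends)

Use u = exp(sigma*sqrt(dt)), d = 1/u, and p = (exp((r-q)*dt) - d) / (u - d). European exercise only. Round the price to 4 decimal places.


Answer: Price = V(0,0) = 21.2871

Derivation:
dt = T/N = 0.500000
u = exp(sigma*sqrt(dt)) = 1.299045; d = 1/u = 0.769796
p = (exp((r-q)*dt) - d) / (u - d) = 0.461602
Discount per step: exp(-r*dt) = 0.986098
Stock lattice S(k, i) with i counting down-moves:
  k=0: S(0,0) = 104.6600
  k=1: S(1,0) = 135.9581; S(1,1) = 80.5669
  k=2: S(2,0) = 176.6157; S(2,1) = 104.6600; S(2,2) = 62.0201
  k=3: S(3,0) = 229.4317; S(3,1) = 135.9581; S(3,2) = 80.5669; S(3,3) = 47.7428
Terminal payoffs V(N, i) = max(K - S_T, 0):
  V(3,0) = 0.000000; V(3,1) = 0.000000; V(3,2) = 30.633132; V(3,3) = 63.457190
Backward induction: V(k, i) = exp(-r*dt) * [p * V(k+1, i) + (1-p) * V(k+1, i+1)].
  V(2,0) = exp(-r*dt) * [p*0.000000 + (1-p)*0.000000] = 0.000000
  V(2,1) = exp(-r*dt) * [p*0.000000 + (1-p)*30.633132] = 16.263533
  V(2,2) = exp(-r*dt) * [p*30.633132 + (1-p)*63.457190] = 47.633981
  V(1,0) = exp(-r*dt) * [p*0.000000 + (1-p)*16.263533] = 8.634523
  V(1,1) = exp(-r*dt) * [p*16.263533 + (1-p)*47.633981] = 32.692413
  V(0,0) = exp(-r*dt) * [p*8.634523 + (1-p)*32.692413] = 21.287132


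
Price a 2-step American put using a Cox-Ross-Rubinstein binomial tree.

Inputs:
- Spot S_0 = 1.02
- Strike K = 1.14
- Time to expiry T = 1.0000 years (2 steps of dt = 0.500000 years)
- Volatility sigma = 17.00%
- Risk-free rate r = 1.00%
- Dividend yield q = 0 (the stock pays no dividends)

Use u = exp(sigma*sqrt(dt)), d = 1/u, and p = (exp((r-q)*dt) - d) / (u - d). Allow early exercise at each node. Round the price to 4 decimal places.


Answer: Price = V(0,0) = 0.1490

Derivation:
dt = T/N = 0.500000
u = exp(sigma*sqrt(dt)) = 1.127732; d = 1/u = 0.886736
p = (exp((r-q)*dt) - d) / (u - d) = 0.490783
Discount per step: exp(-r*dt) = 0.995012
Stock lattice S(k, i) with i counting down-moves:
  k=0: S(0,0) = 1.0200
  k=1: S(1,0) = 1.1503; S(1,1) = 0.9045
  k=2: S(2,0) = 1.2972; S(2,1) = 1.0200; S(2,2) = 0.8020
Terminal payoffs V(N, i) = max(K - S_T, 0):
  V(2,0) = 0.000000; V(2,1) = 0.120000; V(2,2) = 0.337974
Backward induction: V(k, i) = exp(-r*dt) * [p * V(k+1, i) + (1-p) * V(k+1, i+1)]; then take max(V_cont, immediate exercise) for American.
  V(1,0) = exp(-r*dt) * [p*0.000000 + (1-p)*0.120000] = 0.060801; exercise = 0.000000; V(1,0) = max -> 0.060801
  V(1,1) = exp(-r*dt) * [p*0.120000 + (1-p)*0.337974] = 0.229844; exercise = 0.235529; V(1,1) = max -> 0.235529
  V(0,0) = exp(-r*dt) * [p*0.060801 + (1-p)*0.235529] = 0.149029; exercise = 0.120000; V(0,0) = max -> 0.149029


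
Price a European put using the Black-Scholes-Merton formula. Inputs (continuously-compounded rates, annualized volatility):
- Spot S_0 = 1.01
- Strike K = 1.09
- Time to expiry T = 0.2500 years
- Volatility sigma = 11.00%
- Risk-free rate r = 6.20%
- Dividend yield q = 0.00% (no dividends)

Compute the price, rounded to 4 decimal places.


d1 = (ln(S/K) + (r - q + 0.5*sigma^2) * T) / (sigma * sqrt(T)) = -1.07663392
d2 = d1 - sigma * sqrt(T) = -1.13163392
exp(-rT) = 0.98461951; exp(-qT) = 1.00000000
P = K * exp(-rT) * N(-d2) - S_0 * exp(-qT) * N(-d1)
N(-d1) = 0.85917808; N(-d2) = 0.87110581
P = 1.0900 * 0.98461951 * 0.87110581 - 1.0100 * 1.00000000 * 0.85917808 = 0.0671

Answer: Price = 0.0671


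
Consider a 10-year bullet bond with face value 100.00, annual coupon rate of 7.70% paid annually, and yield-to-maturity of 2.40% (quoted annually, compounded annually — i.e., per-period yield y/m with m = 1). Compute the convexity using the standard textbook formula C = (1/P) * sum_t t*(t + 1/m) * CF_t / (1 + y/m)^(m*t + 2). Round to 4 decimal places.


Coupon per period c = face * coupon_rate / m = 7.700000
Periods per year m = 1; per-period yield y/m = 0.024000
Number of cashflows N = 10
Cashflows (t years, CF_t, discount factor 1/(1+y/m)^(m*t), PV):
  t = 1.0000: CF_t = 7.700000, DF = 0.976562, PV = 7.519531
  t = 2.0000: CF_t = 7.700000, DF = 0.953674, PV = 7.343292
  t = 3.0000: CF_t = 7.700000, DF = 0.931323, PV = 7.171184
  t = 4.0000: CF_t = 7.700000, DF = 0.909495, PV = 7.003109
  t = 5.0000: CF_t = 7.700000, DF = 0.888178, PV = 6.838974
  t = 6.0000: CF_t = 7.700000, DF = 0.867362, PV = 6.678685
  t = 7.0000: CF_t = 7.700000, DF = 0.847033, PV = 6.522154
  t = 8.0000: CF_t = 7.700000, DF = 0.827181, PV = 6.369291
  t = 9.0000: CF_t = 7.700000, DF = 0.807794, PV = 6.220010
  t = 10.0000: CF_t = 107.700000, DF = 0.788861, PV = 84.960319
Price P = sum_t PV_t = 146.626550
Convexity numerator sum_t t*(t + 1/m) * CF_t / (1+y/m)^(m*t + 2):
  t = 1.0000: term = 14.342368
  t = 2.0000: term = 42.018655
  t = 3.0000: term = 82.067686
  t = 4.0000: term = 133.573708
  t = 5.0000: term = 195.664611
  t = 6.0000: term = 267.510210
  t = 7.0000: term = 348.320586
  t = 8.0000: term = 437.344486
  t = 9.0000: term = 533.867781
  t = 10.0000: term = 8912.692207
Convexity = (1/P) * sum = 10967.402297 / 146.626550 = 74.798202

Answer: Convexity = 74.7982


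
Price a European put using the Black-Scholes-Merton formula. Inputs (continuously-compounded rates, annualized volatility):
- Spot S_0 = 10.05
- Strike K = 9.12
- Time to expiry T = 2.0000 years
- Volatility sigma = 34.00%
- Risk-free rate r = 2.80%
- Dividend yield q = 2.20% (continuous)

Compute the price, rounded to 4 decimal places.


d1 = (ln(S/K) + (r - q + 0.5*sigma^2) * T) / (sigma * sqrt(T)) = 0.46732028
d2 = d1 - sigma * sqrt(T) = -0.01351233
exp(-rT) = 0.94553914; exp(-qT) = 0.95695396
P = K * exp(-rT) * N(-d2) - S_0 * exp(-qT) * N(-d1)
N(-d1) = 0.32013537; N(-d2) = 0.50539048
P = 9.1200 * 0.94553914 * 0.50539048 - 10.0500 * 0.95695396 * 0.32013537 = 1.2793

Answer: Price = 1.2793


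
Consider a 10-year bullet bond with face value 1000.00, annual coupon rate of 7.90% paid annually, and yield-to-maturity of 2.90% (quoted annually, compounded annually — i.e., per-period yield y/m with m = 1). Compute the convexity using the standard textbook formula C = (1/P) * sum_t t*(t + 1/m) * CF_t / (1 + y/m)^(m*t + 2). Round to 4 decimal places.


Answer: Convexity = 73.0799

Derivation:
Coupon per period c = face * coupon_rate / m = 79.000000
Periods per year m = 1; per-period yield y/m = 0.029000
Number of cashflows N = 10
Cashflows (t years, CF_t, discount factor 1/(1+y/m)^(m*t), PV):
  t = 1.0000: CF_t = 79.000000, DF = 0.971817, PV = 76.773567
  t = 2.0000: CF_t = 79.000000, DF = 0.944429, PV = 74.609880
  t = 3.0000: CF_t = 79.000000, DF = 0.917812, PV = 72.507172
  t = 4.0000: CF_t = 79.000000, DF = 0.891946, PV = 70.463724
  t = 5.0000: CF_t = 79.000000, DF = 0.866808, PV = 68.477866
  t = 6.0000: CF_t = 79.000000, DF = 0.842379, PV = 66.547975
  t = 7.0000: CF_t = 79.000000, DF = 0.818639, PV = 64.672473
  t = 8.0000: CF_t = 79.000000, DF = 0.795567, PV = 62.849828
  t = 9.0000: CF_t = 79.000000, DF = 0.773146, PV = 61.078550
  t = 10.0000: CF_t = 1079.000000, DF = 0.751357, PV = 810.714045
Price P = sum_t PV_t = 1428.695080
Convexity numerator sum_t t*(t + 1/m) * CF_t / (1+y/m)^(m*t + 2):
  t = 1.0000: term = 145.014344
  t = 2.0000: term = 422.782344
  t = 3.0000: term = 821.734391
  t = 4.0000: term = 1330.959494
  t = 5.0000: term = 1940.174189
  t = 6.0000: term = 2639.692774
  t = 7.0000: term = 3420.398800
  t = 8.0000: term = 4273.717785
  t = 9.0000: term = 5191.591089
  t = 10.0000: term = 84222.791696
Convexity = (1/P) * sum = 104408.856907 / 1428.695080 = 73.079874


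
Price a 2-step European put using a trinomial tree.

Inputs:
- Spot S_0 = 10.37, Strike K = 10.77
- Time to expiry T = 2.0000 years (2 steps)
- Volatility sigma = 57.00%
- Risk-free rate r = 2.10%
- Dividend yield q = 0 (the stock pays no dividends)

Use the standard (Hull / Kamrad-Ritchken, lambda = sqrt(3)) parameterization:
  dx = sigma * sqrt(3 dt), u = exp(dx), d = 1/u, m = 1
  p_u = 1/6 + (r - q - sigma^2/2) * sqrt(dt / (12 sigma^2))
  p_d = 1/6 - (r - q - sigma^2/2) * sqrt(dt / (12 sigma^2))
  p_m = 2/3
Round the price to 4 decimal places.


Answer: Price = V(0,0) = 2.8000

Derivation:
dt = T/N = 1.000000; dx = sigma*sqrt(3*dt) = 0.987269
u = exp(dx) = 2.683895; d = 1/u = 0.372593
p_u = 0.095030, p_m = 0.666667, p_d = 0.238304
Discount per step: exp(-r*dt) = 0.979219
Stock lattice S(k, j) with j the centered position index:
  k=0: S(0,+0) = 10.3700
  k=1: S(1,-1) = 3.8638; S(1,+0) = 10.3700; S(1,+1) = 27.8320
  k=2: S(2,-2) = 1.4396; S(2,-1) = 3.8638; S(2,+0) = 10.3700; S(2,+1) = 27.8320; S(2,+2) = 74.6981
Terminal payoffs V(N, j) = max(K - S_T, 0):
  V(2,-2) = 9.330380; V(2,-1) = 6.906212; V(2,+0) = 0.400000; V(2,+1) = 0.000000; V(2,+2) = 0.000000
Backward induction: V(k, j) = exp(-r*dt) * [p_u * V(k+1, j+1) + p_m * V(k+1, j) + p_d * V(k+1, j-1)]
  V(1,-1) = exp(-r*dt) * [p_u*0.400000 + p_m*6.906212 + p_d*9.330380] = 6.722942
  V(1,+0) = exp(-r*dt) * [p_u*0.000000 + p_m*0.400000 + p_d*6.906212] = 1.872700
  V(1,+1) = exp(-r*dt) * [p_u*0.000000 + p_m*0.000000 + p_d*0.400000] = 0.093341
  V(0,+0) = exp(-r*dt) * [p_u*0.093341 + p_m*1.872700 + p_d*6.722942] = 2.800017


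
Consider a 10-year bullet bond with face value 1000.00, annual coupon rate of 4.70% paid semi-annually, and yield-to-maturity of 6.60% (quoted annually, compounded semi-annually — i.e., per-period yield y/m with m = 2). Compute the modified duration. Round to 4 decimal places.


Coupon per period c = face * coupon_rate / m = 23.500000
Periods per year m = 2; per-period yield y/m = 0.033000
Number of cashflows N = 20
Cashflows (t years, CF_t, discount factor 1/(1+y/m)^(m*t), PV):
  t = 0.5000: CF_t = 23.500000, DF = 0.968054, PV = 22.749274
  t = 1.0000: CF_t = 23.500000, DF = 0.937129, PV = 22.022530
  t = 1.5000: CF_t = 23.500000, DF = 0.907192, PV = 21.319003
  t = 2.0000: CF_t = 23.500000, DF = 0.878211, PV = 20.637951
  t = 2.5000: CF_t = 23.500000, DF = 0.850156, PV = 19.978655
  t = 3.0000: CF_t = 23.500000, DF = 0.822997, PV = 19.340421
  t = 3.5000: CF_t = 23.500000, DF = 0.796705, PV = 18.722576
  t = 4.0000: CF_t = 23.500000, DF = 0.771254, PV = 18.124469
  t = 4.5000: CF_t = 23.500000, DF = 0.746616, PV = 17.545468
  t = 5.0000: CF_t = 23.500000, DF = 0.722764, PV = 16.984965
  t = 5.5000: CF_t = 23.500000, DF = 0.699675, PV = 16.442367
  t = 6.0000: CF_t = 23.500000, DF = 0.677323, PV = 15.917102
  t = 6.5000: CF_t = 23.500000, DF = 0.655686, PV = 15.408618
  t = 7.0000: CF_t = 23.500000, DF = 0.634739, PV = 14.916377
  t = 7.5000: CF_t = 23.500000, DF = 0.614462, PV = 14.439862
  t = 8.0000: CF_t = 23.500000, DF = 0.594833, PV = 13.978569
  t = 8.5000: CF_t = 23.500000, DF = 0.575830, PV = 13.532013
  t = 9.0000: CF_t = 23.500000, DF = 0.557435, PV = 13.099722
  t = 9.5000: CF_t = 23.500000, DF = 0.539627, PV = 12.681241
  t = 10.0000: CF_t = 1023.500000, DF = 0.522388, PV = 534.664583
Price P = sum_t PV_t = 862.505767
First compute Macaulay numerator sum_t t * PV_t:
  t * PV_t at t = 0.5000: 11.374637
  t * PV_t at t = 1.0000: 22.022530
  t * PV_t at t = 1.5000: 31.978505
  t * PV_t at t = 2.0000: 41.275902
  t * PV_t at t = 2.5000: 49.946638
  t * PV_t at t = 3.0000: 58.021264
  t * PV_t at t = 3.5000: 65.529017
  t * PV_t at t = 4.0000: 72.497876
  t * PV_t at t = 4.5000: 78.954608
  t * PV_t at t = 5.0000: 84.924823
  t * PV_t at t = 5.5000: 90.433016
  t * PV_t at t = 6.0000: 95.502613
  t * PV_t at t = 6.5000: 100.156016
  t * PV_t at t = 7.0000: 104.414641
  t * PV_t at t = 7.5000: 108.298964
  t * PV_t at t = 8.0000: 111.828553
  t * PV_t at t = 8.5000: 115.022108
  t * PV_t at t = 9.0000: 117.897497
  t * PV_t at t = 9.5000: 120.471789
  t * PV_t at t = 10.0000: 5346.645829
Macaulay duration D = 6827.196827 / 862.505767 = 7.915538
Modified duration = D / (1 + y/m) = 7.915538 / (1 + 0.033000) = 7.662670

Answer: Modified duration = 7.6627


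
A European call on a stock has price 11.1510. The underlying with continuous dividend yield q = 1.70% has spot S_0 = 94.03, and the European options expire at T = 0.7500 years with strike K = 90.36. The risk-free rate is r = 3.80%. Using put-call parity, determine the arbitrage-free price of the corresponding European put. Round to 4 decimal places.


Put-call parity: C - P = S_0 * exp(-qT) - K * exp(-rT).
S_0 * exp(-qT) = 94.0300 * 0.98733094 = 92.83872800
K * exp(-rT) = 90.3600 * 0.97190229 = 87.82109130
P = C - S*exp(-qT) + K*exp(-rT)
P = 11.1510 - 92.83872800 + 87.82109130 = 6.1334

Answer: Put price = 6.1334


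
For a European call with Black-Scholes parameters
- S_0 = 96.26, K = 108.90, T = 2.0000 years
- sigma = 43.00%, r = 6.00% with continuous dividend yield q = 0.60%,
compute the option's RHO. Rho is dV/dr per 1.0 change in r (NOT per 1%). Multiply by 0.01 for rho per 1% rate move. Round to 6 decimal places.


d1 = 0.2787691754; d2 = -0.3293426564
phi(d1) = 0.3837382268; exp(-qT) = 0.9880717129; exp(-rT) = 0.8869204367
N(d2) = 0.3709483528
Rho = K*T*exp(-rT)*N(d2) = 108.9000 * 2.0000 * 0.8869204367 * 0.3709483528 = 71.656565

Answer: Rho = 71.656565


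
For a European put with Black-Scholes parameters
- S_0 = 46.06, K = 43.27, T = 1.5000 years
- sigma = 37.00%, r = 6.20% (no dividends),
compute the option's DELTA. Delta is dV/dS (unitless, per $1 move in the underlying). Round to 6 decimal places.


Answer: Delta = -0.284442

Derivation:
d1 = 0.5696946894; d2 = 0.1165390870
phi(d1) = 0.3391833193; exp(-qT) = 1.0000000000; exp(-rT) = 0.9111935003
N(-d1) = 0.2844423963
Delta = -exp(-qT) * N(-d1) = -1.0000000000 * 0.2844423963 = -0.284442


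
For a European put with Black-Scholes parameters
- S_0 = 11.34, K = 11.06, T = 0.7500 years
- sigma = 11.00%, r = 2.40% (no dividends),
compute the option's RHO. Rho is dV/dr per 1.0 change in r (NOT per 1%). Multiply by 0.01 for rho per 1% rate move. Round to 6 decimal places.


Answer: Rho = -2.796000

Derivation:
d1 = 0.4990280045; d2 = 0.4037652101
phi(d1) = 0.3522363049; exp(-qT) = 1.0000000000; exp(-rT) = 0.9821610324
N(-d2) = 0.3431926909
Rho = -K*T*exp(-rT)*N(-d2) = -11.0600 * 0.7500 * 0.9821610324 * 0.3431926909 = -2.796000


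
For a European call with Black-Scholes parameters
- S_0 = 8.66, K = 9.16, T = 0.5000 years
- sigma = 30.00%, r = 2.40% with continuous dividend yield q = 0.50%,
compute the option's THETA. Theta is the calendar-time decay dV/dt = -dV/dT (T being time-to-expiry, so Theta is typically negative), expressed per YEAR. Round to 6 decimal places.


Answer: Theta = -0.787558

Derivation:
d1 = -0.1137567750; d2 = -0.3258888094
phi(d1) = 0.3963693362; exp(-qT) = 0.9975031224; exp(-rT) = 0.9880717129
Theta = -S*exp(-qT)*phi(d1)*sigma/(2*sqrt(T)) - r*K*exp(-rT)*N(d2) + q*S*exp(-qT)*N(d1)
N(d1) = 0.4547153023; N(d2) = 0.3722542414; sqrt(T) = 0.7071067812
Term 1 = -8.6600 * 0.9975031224 * 0.3963693362 * 0.3000 / (2 * 0.7071067812) = -0.7263374919
Term 2 = -0.0240 * 9.1600 * 0.9880717129 * 0.3722542414 = -0.0808602047
Term 3 = 0.0050 * 8.6600 * 0.9975031224 * 0.4547153023 = 0.0196400111
Theta = -0.7263374919 + (-0.0808602047) + (0.0196400111) = -0.787558


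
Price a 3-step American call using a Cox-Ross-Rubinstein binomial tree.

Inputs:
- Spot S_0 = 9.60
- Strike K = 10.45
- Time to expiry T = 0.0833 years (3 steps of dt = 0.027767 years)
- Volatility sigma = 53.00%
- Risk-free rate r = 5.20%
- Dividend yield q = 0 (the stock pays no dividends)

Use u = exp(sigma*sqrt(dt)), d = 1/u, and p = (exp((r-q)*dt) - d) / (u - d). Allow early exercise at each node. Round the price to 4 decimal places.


dt = T/N = 0.027767
u = exp(sigma*sqrt(dt)) = 1.092333; d = 1/u = 0.915472
p = (exp((r-q)*dt) - d) / (u - d) = 0.486105
Discount per step: exp(-r*dt) = 0.998557
Stock lattice S(k, i) with i counting down-moves:
  k=0: S(0,0) = 9.6000
  k=1: S(1,0) = 10.4864; S(1,1) = 8.7885
  k=2: S(2,0) = 11.4546; S(2,1) = 9.6000; S(2,2) = 8.0457
  k=3: S(3,0) = 12.5123; S(3,1) = 10.4864; S(3,2) = 8.7885; S(3,3) = 7.3656
Terminal payoffs V(N, i) = max(S_T - K, 0):
  V(3,0) = 2.062274; V(3,1) = 0.036396; V(3,2) = 0.000000; V(3,3) = 0.000000
Backward induction: V(k, i) = exp(-r*dt) * [p * V(k+1, i) + (1-p) * V(k+1, i+1)]; then take max(V_cont, immediate exercise) for American.
  V(2,0) = exp(-r*dt) * [p*2.062274 + (1-p)*0.036396] = 1.019712; exercise = 1.004635; V(2,0) = max -> 1.019712
  V(2,1) = exp(-r*dt) * [p*0.036396 + (1-p)*0.000000] = 0.017667; exercise = 0.000000; V(2,1) = max -> 0.017667
  V(2,2) = exp(-r*dt) * [p*0.000000 + (1-p)*0.000000] = 0.000000; exercise = 0.000000; V(2,2) = max -> 0.000000
  V(1,0) = exp(-r*dt) * [p*1.019712 + (1-p)*0.017667] = 0.504038; exercise = 0.036396; V(1,0) = max -> 0.504038
  V(1,1) = exp(-r*dt) * [p*0.017667 + (1-p)*0.000000] = 0.008575; exercise = 0.000000; V(1,1) = max -> 0.008575
  V(0,0) = exp(-r*dt) * [p*0.504038 + (1-p)*0.008575] = 0.249062; exercise = 0.000000; V(0,0) = max -> 0.249062

Answer: Price = V(0,0) = 0.2491


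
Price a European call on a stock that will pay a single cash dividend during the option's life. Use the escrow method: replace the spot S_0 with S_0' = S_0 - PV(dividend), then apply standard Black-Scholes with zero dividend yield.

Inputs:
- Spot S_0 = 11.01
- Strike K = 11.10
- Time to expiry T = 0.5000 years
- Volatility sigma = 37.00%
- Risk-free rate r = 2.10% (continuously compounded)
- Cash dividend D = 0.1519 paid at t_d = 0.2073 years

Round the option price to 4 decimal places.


PV(D) = D * exp(-r * t_d) = 0.1519 * 0.99565616 = 0.15124017
S_0' = S_0 - PV(D) = 11.0100 - 0.15124017 = 10.85875983
d1 = (ln(S_0'/K) + (r + sigma^2/2)*T) / (sigma*sqrt(T)) = 0.08696268
d2 = d1 - sigma*sqrt(T) = -0.17466683
exp(-rT) = 0.98955493
N(d1) = 0.53464941; N(d2) = 0.43067072
C = S_0' * N(d1) - K * exp(-rT) * N(d2) = 10.85875983 * 0.53464941 - 11.1000 * 0.98955493 * 0.43067072 = 1.0751

Answer: Price = 1.0751


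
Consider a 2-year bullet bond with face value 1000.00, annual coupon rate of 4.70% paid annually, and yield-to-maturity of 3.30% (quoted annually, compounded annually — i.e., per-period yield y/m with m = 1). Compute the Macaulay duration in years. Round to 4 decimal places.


Coupon per period c = face * coupon_rate / m = 47.000000
Periods per year m = 1; per-period yield y/m = 0.033000
Number of cashflows N = 2
Cashflows (t years, CF_t, discount factor 1/(1+y/m)^(m*t), PV):
  t = 1.0000: CF_t = 47.000000, DF = 0.968054, PV = 45.498548
  t = 2.0000: CF_t = 1047.000000, DF = 0.937129, PV = 981.174016
Price P = sum_t PV_t = 1026.672564
Macaulay numerator sum_t t * PV_t:
  t * PV_t at t = 1.0000: 45.498548
  t * PV_t at t = 2.0000: 1962.348033
Macaulay duration D = (sum_t t * PV_t) / P = 2007.846581 / 1026.672564 = 1.955683

Answer: Macaulay duration = 1.9557 years


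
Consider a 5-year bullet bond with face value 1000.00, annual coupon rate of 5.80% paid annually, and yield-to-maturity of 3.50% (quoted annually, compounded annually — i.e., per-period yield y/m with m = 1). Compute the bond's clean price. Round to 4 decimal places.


Coupon per period c = face * coupon_rate / m = 58.000000
Periods per year m = 1; per-period yield y/m = 0.035000
Number of cashflows N = 5
Cashflows (t years, CF_t, discount factor 1/(1+y/m)^(m*t), PV):
  t = 1.0000: CF_t = 58.000000, DF = 0.966184, PV = 56.038647
  t = 2.0000: CF_t = 58.000000, DF = 0.933511, PV = 54.143621
  t = 3.0000: CF_t = 58.000000, DF = 0.901943, PV = 52.312677
  t = 4.0000: CF_t = 58.000000, DF = 0.871442, PV = 50.543649
  t = 5.0000: CF_t = 1058.000000, DF = 0.841973, PV = 890.807611
Price P = sum_t PV_t = 1103.846205

Answer: Price = 1103.8462


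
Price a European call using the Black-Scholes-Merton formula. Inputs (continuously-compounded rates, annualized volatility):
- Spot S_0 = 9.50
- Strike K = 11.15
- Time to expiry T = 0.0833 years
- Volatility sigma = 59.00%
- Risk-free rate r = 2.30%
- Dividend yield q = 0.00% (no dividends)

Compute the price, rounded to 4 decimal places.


d1 = (ln(S/K) + (r - q + 0.5*sigma^2) * T) / (sigma * sqrt(T)) = -0.84407938
d2 = d1 - sigma * sqrt(T) = -1.01436364
exp(-rT) = 0.99808593; exp(-qT) = 1.00000000
C = S_0 * exp(-qT) * N(d1) - K * exp(-rT) * N(d2)
N(d1) = 0.19931253; N(d2) = 0.15520463
C = 9.5000 * 1.00000000 * 0.19931253 - 11.1500 * 0.99808593 * 0.15520463 = 0.1662

Answer: Price = 0.1662


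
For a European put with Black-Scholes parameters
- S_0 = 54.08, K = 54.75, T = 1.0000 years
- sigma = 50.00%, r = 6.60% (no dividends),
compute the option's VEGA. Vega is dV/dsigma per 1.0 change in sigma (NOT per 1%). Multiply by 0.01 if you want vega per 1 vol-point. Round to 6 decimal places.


d1 = 0.3573741261; d2 = -0.1426258739
phi(d1) = 0.3742629453; exp(-qT) = 1.0000000000; exp(-rT) = 0.9361308643
Vega = S * exp(-qT) * phi(d1) * sqrt(T) = 54.0800 * 1.0000000000 * 0.3742629453 * 1.0000000000 = 20.240140

Answer: Vega = 20.240140


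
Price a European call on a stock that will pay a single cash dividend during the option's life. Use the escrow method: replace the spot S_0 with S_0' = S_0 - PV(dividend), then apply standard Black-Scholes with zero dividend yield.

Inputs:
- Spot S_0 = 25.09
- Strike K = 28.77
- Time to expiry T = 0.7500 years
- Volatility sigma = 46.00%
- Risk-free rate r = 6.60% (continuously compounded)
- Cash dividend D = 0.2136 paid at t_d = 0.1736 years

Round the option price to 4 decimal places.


Answer: Price = 2.9916

Derivation:
PV(D) = D * exp(-r * t_d) = 0.2136 * 0.98860779 = 0.21116662
S_0' = S_0 - PV(D) = 25.0900 - 0.21116662 = 24.87883338
d1 = (ln(S_0'/K) + (r + sigma^2/2)*T) / (sigma*sqrt(T)) = -0.04133276
d2 = d1 - sigma*sqrt(T) = -0.43970444
exp(-rT) = 0.95170516
N(d1) = 0.48351531; N(d2) = 0.33007559
C = S_0' * N(d1) - K * exp(-rT) * N(d2) = 24.87883338 * 0.48351531 - 28.7700 * 0.95170516 * 0.33007559 = 2.9916


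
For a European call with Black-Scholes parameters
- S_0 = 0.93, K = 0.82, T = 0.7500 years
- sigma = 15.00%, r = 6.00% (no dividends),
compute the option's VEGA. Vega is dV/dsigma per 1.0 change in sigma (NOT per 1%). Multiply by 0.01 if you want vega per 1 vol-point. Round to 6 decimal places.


d1 = 1.3803886515; d2 = 1.2504848409
phi(d1) = 0.1538657288; exp(-qT) = 1.0000000000; exp(-rT) = 0.9559974818
Vega = S * exp(-qT) * phi(d1) * sqrt(T) = 0.9300 * 1.0000000000 * 0.1538657288 * 0.8660254038 = 0.123924

Answer: Vega = 0.123924


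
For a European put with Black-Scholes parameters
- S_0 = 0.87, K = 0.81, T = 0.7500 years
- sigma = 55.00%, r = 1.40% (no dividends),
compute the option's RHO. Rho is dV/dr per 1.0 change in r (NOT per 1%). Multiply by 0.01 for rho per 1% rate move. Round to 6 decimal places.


Answer: Rho = -0.316415

Derivation:
d1 = 0.4102261857; d2 = -0.0660877863
phi(d1) = 0.3667476407; exp(-qT) = 1.0000000000; exp(-rT) = 0.9895549326
N(-d2) = 0.5263460327
Rho = -K*T*exp(-rT)*N(-d2) = -0.8100 * 0.7500 * 0.9895549326 * 0.5263460327 = -0.316415


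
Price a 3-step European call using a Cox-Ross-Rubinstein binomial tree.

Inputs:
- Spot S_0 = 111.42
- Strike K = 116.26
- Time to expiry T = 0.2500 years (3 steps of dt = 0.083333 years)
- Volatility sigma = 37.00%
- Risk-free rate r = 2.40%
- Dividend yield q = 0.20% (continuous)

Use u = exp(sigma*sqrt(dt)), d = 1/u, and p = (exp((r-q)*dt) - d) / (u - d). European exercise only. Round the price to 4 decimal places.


dt = T/N = 0.083333
u = exp(sigma*sqrt(dt)) = 1.112723; d = 1/u = 0.898697
p = (exp((r-q)*dt) - d) / (u - d) = 0.481897
Discount per step: exp(-r*dt) = 0.998002
Stock lattice S(k, i) with i counting down-moves:
  k=0: S(0,0) = 111.4200
  k=1: S(1,0) = 123.9796; S(1,1) = 100.1328
  k=2: S(2,0) = 137.9548; S(2,1) = 111.4200; S(2,2) = 89.9890
  k=3: S(3,0) = 153.5055; S(3,1) = 123.9796; S(3,2) = 100.1328; S(3,3) = 80.8728
Terminal payoffs V(N, i) = max(S_T - K, 0):
  V(3,0) = 37.245477; V(3,1) = 7.719551; V(3,2) = 0.000000; V(3,3) = 0.000000
Backward induction: V(k, i) = exp(-r*dt) * [p * V(k+1, i) + (1-p) * V(k+1, i+1)].
  V(2,0) = exp(-r*dt) * [p*37.245477 + (1-p)*7.719551] = 21.904145
  V(2,1) = exp(-r*dt) * [p*7.719551 + (1-p)*0.000000] = 3.712594
  V(2,2) = exp(-r*dt) * [p*0.000000 + (1-p)*0.000000] = 0.000000
  V(1,0) = exp(-r*dt) * [p*21.904145 + (1-p)*3.712594] = 12.454109
  V(1,1) = exp(-r*dt) * [p*3.712594 + (1-p)*0.000000] = 1.785512
  V(0,0) = exp(-r*dt) * [p*12.454109 + (1-p)*1.785512] = 6.912834

Answer: Price = V(0,0) = 6.9128
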